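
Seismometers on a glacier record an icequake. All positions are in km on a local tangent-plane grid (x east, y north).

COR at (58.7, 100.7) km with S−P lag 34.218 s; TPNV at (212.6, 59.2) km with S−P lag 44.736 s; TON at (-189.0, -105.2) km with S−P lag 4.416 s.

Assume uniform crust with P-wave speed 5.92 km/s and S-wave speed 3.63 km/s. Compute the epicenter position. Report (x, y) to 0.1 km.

(-159.8, -134.6)

Distance from S−P lag: d = Δt · v_P v_S / (v_P − v_S) = Δt · (5.92·3.63)/(5.92−3.63) ≈ 9.3841·Δt.
So d_COR = 321.11, d_TPNV = 419.81, d_TON = 41.44 km.
Circle about each station: (x − 58.7)² + (y − 100.7)² = 321.11²; (x − 212.6)² + (y − 59.2)² = 419.81²; (x + 189.0)² + (y + 105.2)² = 41.44².
Subtracting the COR equation from the TPNV and TON equations removes the quadratic terms:
307.8 x − 83.0 y = -38011.58
-495.4 x − 411.8 y = 134596.22
Solving the 2×2 system: x ≈ -159.8, y ≈ -134.6 km.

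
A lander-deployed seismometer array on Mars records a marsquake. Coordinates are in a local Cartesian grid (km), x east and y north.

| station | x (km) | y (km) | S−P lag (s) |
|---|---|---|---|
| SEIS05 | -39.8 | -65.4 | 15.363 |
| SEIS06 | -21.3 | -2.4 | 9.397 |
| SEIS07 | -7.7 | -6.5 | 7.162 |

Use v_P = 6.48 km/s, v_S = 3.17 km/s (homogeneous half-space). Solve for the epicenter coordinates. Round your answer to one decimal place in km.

(36.7, -8.5)

Distance from S−P lag: d = Δt · v_P v_S / (v_P − v_S) = Δt · (6.48·3.17)/(6.48−3.17) ≈ 6.2059·Δt.
So d_SEIS05 = 95.34, d_SEIS06 = 58.32, d_SEIS07 = 44.45 km.
Circle about each station: (x + 39.8)² + (y + 65.4)² = 95.34²; (x + 21.3)² + (y + 2.4)² = 58.32²; (x + 7.7)² + (y + 6.5)² = 44.45².
Subtracting the SEIS05 equation from the SEIS06 and SEIS07 equations removes the quadratic terms:
37.0 x + 126.0 y = 286.74
64.2 x + 117.8 y = 1354.25
Solving the 2×2 system: x ≈ 36.7, y ≈ -8.5 km.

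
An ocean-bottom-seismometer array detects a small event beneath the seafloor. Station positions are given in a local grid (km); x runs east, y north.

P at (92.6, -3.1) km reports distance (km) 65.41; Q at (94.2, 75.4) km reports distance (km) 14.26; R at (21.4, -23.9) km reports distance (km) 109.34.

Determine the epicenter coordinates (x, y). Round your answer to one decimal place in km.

88.8 km east, 62.2 km north

Circle about each station: (x − 92.6)² + (y + 3.1)² = 65.41²; (x − 94.2)² + (y − 75.4)² = 14.26²; (x − 21.4)² + (y + 23.9)² = 109.34².
Subtracting pairs of circle equations eliminates x²+y² and gives linear equations (the radical axes):
3.2 x + 157.0 y = 10049.55
-142.4 x − 41.6 y = -15231.97
Solving the 2×2 system: x ≈ 88.8, y ≈ 62.2 km.
Check against P (with the unrounded x, y): √((x − 92.6)²+(y + 3.1)²) = 65.41 ≈ 65.41 km. ✓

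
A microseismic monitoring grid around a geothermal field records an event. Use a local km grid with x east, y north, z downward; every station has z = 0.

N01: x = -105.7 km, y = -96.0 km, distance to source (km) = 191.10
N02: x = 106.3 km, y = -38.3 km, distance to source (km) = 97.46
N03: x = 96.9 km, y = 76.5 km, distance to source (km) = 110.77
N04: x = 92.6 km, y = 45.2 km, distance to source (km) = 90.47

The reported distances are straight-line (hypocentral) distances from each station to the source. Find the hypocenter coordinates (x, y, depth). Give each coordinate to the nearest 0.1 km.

x ≈ 45.1 km, y ≈ 2.4 km, depth ≈ 64.0 km

Each station gives a sphere (x−x_i)² + (y−y_i)² + z² = d_i² (stations at z=0).
Subtracting the N01 sphere from N02 and N03: z² cancels, leaving linear equations in x and y:
424.0 x + 115.4 y = 19398.85
405.2 x + 345.0 y = 19102.59
Solving: x ≈ 45.098, y ≈ 2.402 km (keep extra digits for the depth step; rounded: 45.1, 2.4).
Then from the N01 sphere: z² = 191.10² − (x + 105.7)² − (y + 96.0)² with x = 45.098, y = 2.402, so z ≈ 64.002 ≈ 64.0 km.
Check against N04 (with the unrounded solution): distance 90.47 ≈ 90.47 km. ✓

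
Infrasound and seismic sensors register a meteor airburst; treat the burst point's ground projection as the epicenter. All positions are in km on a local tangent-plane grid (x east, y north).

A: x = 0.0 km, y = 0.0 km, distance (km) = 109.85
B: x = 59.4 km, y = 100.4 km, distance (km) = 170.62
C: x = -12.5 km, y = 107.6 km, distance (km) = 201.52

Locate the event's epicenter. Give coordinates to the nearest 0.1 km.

(86.2, -68.1)

Circle about each station: x² + y² = 109.85²; (x − 59.4)² + (y − 100.4)² = 170.62²; (x + 12.5)² + (y − 107.6)² = 201.52².
Subtracting the A equation from the B and C equations removes the quadratic terms:
118.8 x + 200.8 y = -3435.64
-25.0 x + 215.2 y = -16809.28
Solving the 2×2 system: x ≈ 86.2, y ≈ -68.1 km.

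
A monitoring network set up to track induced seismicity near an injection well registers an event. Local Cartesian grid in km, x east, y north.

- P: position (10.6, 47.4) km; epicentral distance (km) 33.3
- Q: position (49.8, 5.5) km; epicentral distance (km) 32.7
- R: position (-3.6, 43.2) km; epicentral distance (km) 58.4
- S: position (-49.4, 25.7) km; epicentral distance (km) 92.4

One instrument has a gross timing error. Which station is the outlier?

Solve using three stations at a time. Using P, Q, S (subtract circle equations pairwise → linear system) gives (x, y) ≈ (42.3, 37.3).
Distances from that point to each station vs reported:
  P: calculated 33.2 vs reported 33.3 → residual 0.1 km
  Q: calculated 32.6 vs reported 32.7 → residual 0.1 km
  R: calculated 46.2 vs reported 58.4 → residual 12.2 km
  S: calculated 92.4 vs reported 92.4 → residual 0.0 km
P, Q, S are mutually consistent (residuals ≈ 0); R is off by 12.2 km.

R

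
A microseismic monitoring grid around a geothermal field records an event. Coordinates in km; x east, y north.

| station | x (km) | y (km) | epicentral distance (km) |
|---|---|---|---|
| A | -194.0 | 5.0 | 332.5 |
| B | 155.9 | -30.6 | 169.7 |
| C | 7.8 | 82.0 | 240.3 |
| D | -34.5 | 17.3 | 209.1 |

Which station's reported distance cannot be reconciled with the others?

B

Solve using three stations at a time. Using A, C, D (subtract circle equations pairwise → linear system) gives (x, y) ≈ (106.7, -137.2).
Distances from that point to each station vs reported:
  A: calculated 332.6 vs reported 332.5 → residual 0.1 km
  B: calculated 117.4 vs reported 169.7 → residual 52.3 km
  C: calculated 240.5 vs reported 240.3 → residual 0.2 km
  D: calculated 209.3 vs reported 209.1 → residual 0.2 km
A, C, D are mutually consistent (residuals ≈ 0); B is off by 52.3 km.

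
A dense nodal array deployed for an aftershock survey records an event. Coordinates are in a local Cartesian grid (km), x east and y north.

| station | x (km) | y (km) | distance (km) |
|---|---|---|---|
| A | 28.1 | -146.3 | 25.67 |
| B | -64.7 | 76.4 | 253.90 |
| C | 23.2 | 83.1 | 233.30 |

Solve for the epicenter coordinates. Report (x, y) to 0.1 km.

Circle about each station: (x − 28.1)² + (y + 146.3)² = 25.67²; (x + 64.7)² + (y − 76.4)² = 253.90²; (x − 23.2)² + (y − 83.1)² = 233.30².
Subtracting the A equation from the B and C equations removes the quadratic terms:
-185.6 x + 445.4 y = -75976.51
-9.8 x + 458.8 y = -68519.39
Solving the 2×2 system: x ≈ 53.7, y ≈ -148.2 km.
Check against A (with the unrounded x, y): √((x − 28.1)²+(y + 146.3)²) = 25.68 ≈ 25.67 km. ✓

x ≈ 53.7 km, y ≈ -148.2 km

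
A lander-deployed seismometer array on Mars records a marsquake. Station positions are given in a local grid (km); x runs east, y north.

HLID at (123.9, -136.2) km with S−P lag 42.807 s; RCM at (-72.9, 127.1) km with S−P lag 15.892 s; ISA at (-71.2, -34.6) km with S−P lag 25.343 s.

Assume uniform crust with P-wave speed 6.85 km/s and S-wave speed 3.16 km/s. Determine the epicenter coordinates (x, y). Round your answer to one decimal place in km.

Distance from S−P lag: d = Δt · v_P v_S / (v_P − v_S) = Δt · (6.85·3.16)/(6.85−3.16) ≈ 5.8661·Δt.
So d_HLID = 251.11, d_RCM = 93.22, d_ISA = 148.67 km.
Circle about each station: (x − 123.9)² + (y + 136.2)² = 251.11²; (x + 72.9)² + (y − 127.1)² = 93.22²; (x + 71.2)² + (y + 34.6)² = 148.67².
Subtracting the HLID equation from the RCM and ISA equations removes the quadratic terms:
-393.6 x + 526.6 y = 41933.43
-390.2 x + 203.2 y = 13318.41
Solving the 2×2 system: x ≈ 12.0, y ≈ 88.6 km.

x ≈ 12.0 km, y ≈ 88.6 km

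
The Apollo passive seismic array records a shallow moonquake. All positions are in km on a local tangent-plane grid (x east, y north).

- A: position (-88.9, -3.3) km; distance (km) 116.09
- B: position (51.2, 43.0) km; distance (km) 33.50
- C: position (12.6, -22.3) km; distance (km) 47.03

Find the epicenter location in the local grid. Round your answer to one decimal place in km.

x ≈ 24.1 km, y ≈ 23.3 km

Circle about each station: (x + 88.9)² + (y + 3.3)² = 116.09²; (x − 51.2)² + (y − 43.0)² = 33.50²; (x − 12.6)² + (y + 22.3)² = 47.03².
Subtracting the A equation from the B and C equations removes the quadratic terms:
280.2 x + 92.6 y = 8910.98
203.0 x − 38.0 y = 4007.02
Solving the 2×2 system: x ≈ 24.1, y ≈ 23.3 km.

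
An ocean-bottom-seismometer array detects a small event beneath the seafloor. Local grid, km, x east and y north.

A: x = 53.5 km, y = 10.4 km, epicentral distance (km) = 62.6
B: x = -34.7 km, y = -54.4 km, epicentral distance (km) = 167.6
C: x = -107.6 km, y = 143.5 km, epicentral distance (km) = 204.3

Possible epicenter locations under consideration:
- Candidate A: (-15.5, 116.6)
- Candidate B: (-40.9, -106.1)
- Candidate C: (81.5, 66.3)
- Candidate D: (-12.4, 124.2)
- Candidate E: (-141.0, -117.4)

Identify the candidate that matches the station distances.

For each candidate, compare |candidate − station| to the reported distance:
Candidate A: residuals A 64.0, B 4.5, C 108.4 → max 108.4 km
Candidate B: residuals A 87.3, B 115.5, C 54.1 → max 115.5 km
Candidate C: residuals A 0.1, B 0.1, C 0.0 → max 0.1 km
Candidate D: residuals A 68.9, B 12.4, C 107.2 → max 107.2 km
Candidate E: residuals A 170.1, B 44.0, C 58.7 → max 170.1 km
Only Candidate C has all residuals ≈ 0.

Candidate C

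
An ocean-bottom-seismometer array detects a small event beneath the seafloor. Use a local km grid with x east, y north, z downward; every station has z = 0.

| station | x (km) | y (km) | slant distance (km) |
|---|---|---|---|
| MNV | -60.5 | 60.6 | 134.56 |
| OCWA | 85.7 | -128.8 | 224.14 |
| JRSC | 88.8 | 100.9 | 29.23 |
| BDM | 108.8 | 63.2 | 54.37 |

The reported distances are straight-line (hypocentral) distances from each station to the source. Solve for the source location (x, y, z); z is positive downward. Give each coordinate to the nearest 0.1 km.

(68.4, 93.8, 19.7)

Each station gives a sphere (x−x_i)² + (y−y_i)² + z² = d_i² (stations at z=0).
Subtracting the MNV sphere from OCWA and JRSC: z² cancels, leaving linear equations in x and y:
292.4 x − 378.8 y = -15531.03
298.6 x + 80.6 y = 27985.64
Solving: x ≈ 68.403, y ≈ 93.802 km (keep extra digits for the depth step; rounded: 68.4, 93.8).
Then from the MNV sphere: z² = 134.56² − (x + 60.5)² − (y − 60.6)² with x = 68.403, y = 93.802, so z ≈ 19.699 ≈ 19.7 km.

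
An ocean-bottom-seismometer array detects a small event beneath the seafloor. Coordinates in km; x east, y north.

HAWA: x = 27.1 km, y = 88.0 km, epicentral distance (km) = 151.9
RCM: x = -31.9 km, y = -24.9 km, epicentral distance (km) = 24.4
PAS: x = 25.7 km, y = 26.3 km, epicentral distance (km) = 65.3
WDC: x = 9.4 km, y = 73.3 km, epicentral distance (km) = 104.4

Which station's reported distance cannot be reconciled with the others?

HAWA

Solve using three stations at a time. Using RCM, PAS, WDC (subtract circle equations pairwise → linear system) gives (x, y) ≈ (-8.0, -29.6).
Distances from that point to each station vs reported:
  HAWA: calculated 122.8 vs reported 151.9 → residual 29.1 km
  RCM: calculated 24.4 vs reported 24.4 → residual 0.0 km
  PAS: calculated 65.3 vs reported 65.3 → residual 0.0 km
  WDC: calculated 104.4 vs reported 104.4 → residual 0.0 km
RCM, PAS, WDC are mutually consistent (residuals ≈ 0); HAWA is off by 29.1 km.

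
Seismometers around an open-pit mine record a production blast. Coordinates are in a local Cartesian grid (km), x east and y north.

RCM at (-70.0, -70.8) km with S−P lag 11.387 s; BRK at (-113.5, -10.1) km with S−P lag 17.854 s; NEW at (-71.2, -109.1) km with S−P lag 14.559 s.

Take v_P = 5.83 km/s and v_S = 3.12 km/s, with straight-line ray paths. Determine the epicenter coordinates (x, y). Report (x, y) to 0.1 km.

Distance from S−P lag: d = Δt · v_P v_S / (v_P − v_S) = Δt · (5.83·3.12)/(5.83−3.12) ≈ 6.7120·Δt.
So d_RCM = 76.43, d_BRK = 119.84, d_NEW = 97.72 km.
Circle about each station: (x + 70.0)² + (y + 70.8)² = 76.43²; (x + 113.5)² + (y + 10.1)² = 119.84²; (x + 71.2)² + (y + 109.1)² = 97.72².
Subtracting pairs of circle equations eliminates x²+y² and gives linear equations (the radical axes):
-87.0 x + 121.4 y = -5448.46
-2.4 x − 76.6 y = 3351.96
Solving the 2×2 system: x ≈ 1.5, y ≈ -43.8 km.

1.5 km east, -43.8 km north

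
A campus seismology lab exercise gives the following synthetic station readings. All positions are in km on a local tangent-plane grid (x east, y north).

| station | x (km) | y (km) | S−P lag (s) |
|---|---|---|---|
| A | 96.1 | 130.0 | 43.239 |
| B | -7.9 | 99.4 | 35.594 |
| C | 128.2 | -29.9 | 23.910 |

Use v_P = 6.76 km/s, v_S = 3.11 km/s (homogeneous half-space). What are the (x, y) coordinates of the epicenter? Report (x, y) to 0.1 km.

Distance from S−P lag: d = Δt · v_P v_S / (v_P − v_S) = Δt · (6.76·3.11)/(6.76−3.11) ≈ 5.7599·Δt.
So d_A = 249.05, d_B = 205.02, d_C = 137.72 km.
Circle about each station: (x − 96.1)² + (y − 130.0)² = 249.05²; (x + 7.9)² + (y − 99.4)² = 205.02²; (x − 128.2)² + (y + 29.9)² = 137.72².
Subtracting pairs of circle equations eliminates x²+y² and gives linear equations (the radical axes):
-208.0 x − 61.2 y = 3800.26
64.2 x − 319.8 y = 34253.14
Solving the 2×2 system: x ≈ 12.5, y ≈ -104.6 km.

x ≈ 12.5 km, y ≈ -104.6 km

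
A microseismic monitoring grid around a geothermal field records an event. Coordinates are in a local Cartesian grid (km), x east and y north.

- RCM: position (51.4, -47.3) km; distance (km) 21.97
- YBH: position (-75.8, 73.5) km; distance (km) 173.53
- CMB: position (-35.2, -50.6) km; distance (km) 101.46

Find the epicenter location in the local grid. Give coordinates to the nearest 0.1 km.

x ≈ 64.0 km, y ≈ -29.3 km

Circle about each station: (x − 51.4)² + (y + 47.3)² = 21.97²; (x + 75.8)² + (y − 73.5)² = 173.53²; (x + 35.2)² + (y + 50.6)² = 101.46².
Subtracting pairs of circle equations eliminates x²+y² and gives linear equations (the radical axes):
-254.4 x + 241.6 y = -23361.34
-173.2 x − 6.6 y = -10891.30
Solving the 2×2 system: x ≈ 64.0, y ≈ -29.3 km.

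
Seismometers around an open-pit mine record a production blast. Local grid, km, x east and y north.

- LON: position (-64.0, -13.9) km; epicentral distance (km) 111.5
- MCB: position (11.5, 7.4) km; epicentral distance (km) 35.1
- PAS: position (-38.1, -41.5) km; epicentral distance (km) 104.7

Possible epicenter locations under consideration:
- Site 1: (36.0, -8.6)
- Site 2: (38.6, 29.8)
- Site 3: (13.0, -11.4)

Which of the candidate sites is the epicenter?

Site 2

For each candidate, compare |candidate − station| to the reported distance:
Site 1: residuals LON 11.4, MCB 5.8, PAS 23.6 → max 23.6 km
Site 2: residuals LON 0.0, MCB 0.1, PAS 0.0 → max 0.1 km
Site 3: residuals LON 34.5, MCB 16.2, PAS 45.4 → max 45.4 km
Only Site 2 has all residuals ≈ 0.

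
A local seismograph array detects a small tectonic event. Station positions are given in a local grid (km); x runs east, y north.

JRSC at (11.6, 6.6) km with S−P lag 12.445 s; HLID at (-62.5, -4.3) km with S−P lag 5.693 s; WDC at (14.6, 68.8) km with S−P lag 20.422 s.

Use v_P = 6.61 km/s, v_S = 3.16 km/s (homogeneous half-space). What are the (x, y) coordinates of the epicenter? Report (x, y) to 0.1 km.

Distance from S−P lag: d = Δt · v_P v_S / (v_P − v_S) = Δt · (6.61·3.16)/(6.61−3.16) ≈ 6.0544·Δt.
So d_JRSC = 75.35, d_HLID = 34.47, d_WDC = 123.64 km.
Circle about each station: (x − 11.6)² + (y − 6.6)² = 75.35²; (x + 62.5)² + (y + 4.3)² = 34.47²; (x − 14.6)² + (y − 68.8)² = 123.64².
Subtracting the JRSC equation from the HLID and WDC equations removes the quadratic terms:
-148.2 x − 21.8 y = 8236.06
6.0 x + 124.4 y = -4840.75
Solving the 2×2 system: x ≈ -50.2, y ≈ -36.5 km.

-50.2 km east, -36.5 km north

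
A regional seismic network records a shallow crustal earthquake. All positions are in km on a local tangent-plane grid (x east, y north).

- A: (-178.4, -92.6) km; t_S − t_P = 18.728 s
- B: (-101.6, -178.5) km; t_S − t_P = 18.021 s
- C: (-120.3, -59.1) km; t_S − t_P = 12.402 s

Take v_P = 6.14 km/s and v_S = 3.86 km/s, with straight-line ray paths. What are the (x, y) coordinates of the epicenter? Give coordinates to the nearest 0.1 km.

3.6 km east, -23.5 km north

Distance from S−P lag: d = Δt · v_P v_S / (v_P − v_S) = Δt · (6.14·3.86)/(6.14−3.86) ≈ 10.3949·Δt.
So d_A = 194.68, d_B = 187.33, d_C = 128.92 km.
Circle about each station: (x + 178.4)² + (y + 92.6)² = 194.68²; (x + 101.6)² + (y + 178.5)² = 187.33²; (x + 120.3)² + (y + 59.1)² = 128.92².
Subtracting the A equation from the B and C equations removes the quadratic terms:
153.6 x − 171.8 y = 4591.26
116.2 x + 67.0 y = -1156.48
Solving the 2×2 system: x ≈ 3.6, y ≈ -23.5 km.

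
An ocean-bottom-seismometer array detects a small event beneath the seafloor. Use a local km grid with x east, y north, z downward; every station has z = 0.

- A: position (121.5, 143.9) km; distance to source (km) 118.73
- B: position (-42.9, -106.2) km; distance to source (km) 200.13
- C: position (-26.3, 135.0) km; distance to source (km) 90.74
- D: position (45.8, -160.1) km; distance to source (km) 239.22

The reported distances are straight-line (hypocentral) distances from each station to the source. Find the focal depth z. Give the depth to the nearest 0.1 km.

Each station gives a sphere (x−x_i)² + (y−y_i)² + z² = d_i² (stations at z=0).
Subtracting the A sphere from B and C: z² cancels, leaving linear equations in x and y:
-328.8 x − 500.2 y = -48305.81
-295.6 x − 17.8 y = -10689.70
Solving: x ≈ 31.598, y ≈ 75.802 km (keep extra digits for the depth step; rounded: 31.6, 75.8).
Then from the A sphere: z² = 118.73² − (x − 121.5)² − (y − 143.9)² with x = 31.598, y = 75.802, so z ≈ 37.109 ≈ 37.1 km.

z ≈ 37.1 km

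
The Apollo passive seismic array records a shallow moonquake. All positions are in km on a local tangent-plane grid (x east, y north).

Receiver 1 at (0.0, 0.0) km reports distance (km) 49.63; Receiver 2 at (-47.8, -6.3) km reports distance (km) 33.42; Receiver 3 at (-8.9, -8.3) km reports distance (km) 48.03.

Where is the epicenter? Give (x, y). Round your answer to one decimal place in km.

x ≈ -41.9 km, y ≈ 26.6 km

Circle about each station: x² + y² = 49.63²; (x + 47.8)² + (y + 6.3)² = 33.42²; (x + 8.9)² + (y + 8.3)² = 48.03².
Subtracting the Receiver 1 equation from the Receiver 2 and Receiver 3 equations removes the quadratic terms:
-95.6 x − 12.6 y = 3670.77
-17.8 x − 16.6 y = 304.36
Solving the 2×2 system: x ≈ -41.9, y ≈ 26.6 km.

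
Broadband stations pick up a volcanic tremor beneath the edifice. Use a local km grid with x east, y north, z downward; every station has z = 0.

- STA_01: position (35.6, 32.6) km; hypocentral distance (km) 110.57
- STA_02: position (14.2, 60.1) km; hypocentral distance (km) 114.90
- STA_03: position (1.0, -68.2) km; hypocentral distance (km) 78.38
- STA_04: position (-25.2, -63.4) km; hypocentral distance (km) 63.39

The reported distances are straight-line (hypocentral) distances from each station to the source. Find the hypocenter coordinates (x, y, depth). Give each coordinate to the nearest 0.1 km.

Each station gives a sphere (x−x_i)² + (y−y_i)² + z² = d_i² (stations at z=0).
Subtracting the STA_01 sphere from STA_02 and STA_03: z² cancels, leaving linear equations in x and y:
-42.8 x + 55.0 y = 507.24
-69.2 x − 201.6 y = 8404.42
Solving: x ≈ -45.398, y ≈ -26.105 km (keep extra digits for the depth step; rounded: -45.4, -26.1).
Then from the STA_01 sphere: z² = 110.57² − (x − 35.6)² − (y − 32.6)² with x = -45.398, y = -26.105, so z ≈ 47.104 ≈ 47.1 km.

(-45.4, -26.1, 47.1)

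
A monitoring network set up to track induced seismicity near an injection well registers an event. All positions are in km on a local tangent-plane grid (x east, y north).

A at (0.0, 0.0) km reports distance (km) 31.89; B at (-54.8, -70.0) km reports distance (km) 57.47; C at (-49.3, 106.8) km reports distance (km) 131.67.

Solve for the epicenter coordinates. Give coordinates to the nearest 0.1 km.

Circle about each station: x² + y² = 31.89²; (x + 54.8)² + (y + 70.0)² = 57.47²; (x + 49.3)² + (y − 106.8)² = 131.67².
Subtracting the A equation from the B and C equations removes the quadratic terms:
-109.6 x − 140.0 y = 5617.21
-98.6 x + 213.6 y = -2483.29
Solving the 2×2 system: x ≈ -22.9, y ≈ -22.2 km.
Check against A (with the unrounded x, y): √(x²+y²) = 31.89 ≈ 31.89 km. ✓

x ≈ -22.9 km, y ≈ -22.2 km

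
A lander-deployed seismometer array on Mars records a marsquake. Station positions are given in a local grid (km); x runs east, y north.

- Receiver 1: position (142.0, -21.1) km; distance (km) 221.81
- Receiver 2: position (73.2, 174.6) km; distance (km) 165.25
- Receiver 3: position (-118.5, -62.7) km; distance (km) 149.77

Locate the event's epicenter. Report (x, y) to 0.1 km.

Circle about each station: (x − 142.0)² + (y + 21.1)² = 221.81²; (x − 73.2)² + (y − 174.6)² = 165.25²; (x + 118.5)² + (y + 62.7)² = 149.77².
Subtracting the Receiver 1 equation from the Receiver 2 and Receiver 3 equations removes the quadratic terms:
-137.6 x + 391.4 y = 37126.30
-521.0 x − 83.2 y = 24132.95
Solving the 2×2 system: x ≈ -58.2, y ≈ 74.4 km.

-58.2 km east, 74.4 km north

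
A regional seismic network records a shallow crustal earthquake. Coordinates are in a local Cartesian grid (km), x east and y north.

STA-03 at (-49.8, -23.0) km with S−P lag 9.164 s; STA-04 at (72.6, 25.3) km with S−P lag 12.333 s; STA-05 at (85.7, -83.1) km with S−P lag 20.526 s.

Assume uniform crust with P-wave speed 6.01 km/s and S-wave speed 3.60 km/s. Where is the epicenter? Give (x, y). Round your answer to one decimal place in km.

(-33.3, 57.6)

Distance from S−P lag: d = Δt · v_P v_S / (v_P − v_S) = Δt · (6.01·3.60)/(6.01−3.60) ≈ 8.9776·Δt.
So d_STA-03 = 82.27, d_STA-04 = 110.72, d_STA-05 = 184.27 km.
Circle about each station: (x + 49.8)² + (y + 23.0)² = 82.27²; (x − 72.6)² + (y − 25.3)² = 110.72²; (x − 85.7)² + (y + 83.1)² = 184.27².
Subtracting pairs of circle equations eliminates x²+y² and gives linear equations (the radical axes):
244.8 x + 96.6 y = -2588.76
271.0 x − 120.2 y = -15946.02
Solving the 2×2 system: x ≈ -33.3, y ≈ 57.6 km.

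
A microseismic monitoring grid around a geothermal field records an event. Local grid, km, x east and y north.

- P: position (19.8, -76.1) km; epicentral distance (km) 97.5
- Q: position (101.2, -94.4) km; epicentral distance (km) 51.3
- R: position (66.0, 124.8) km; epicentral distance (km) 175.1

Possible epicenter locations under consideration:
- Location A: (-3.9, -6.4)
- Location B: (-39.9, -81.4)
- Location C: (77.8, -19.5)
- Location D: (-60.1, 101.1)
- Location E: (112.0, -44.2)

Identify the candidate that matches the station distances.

For each candidate, compare |candidate − station| to the reported distance:
Location A: residuals P 23.9, Q 85.8, R 26.4 → max 85.8 km
Location B: residuals P 37.6, Q 90.4, R 56.7 → max 90.4 km
Location C: residuals P 16.5, Q 27.2, R 30.3 → max 30.3 km
Location D: residuals P 96.9, Q 202.2, R 46.8 → max 202.2 km
Location E: residuals P 0.1, Q 0.0, R 0.0 → max 0.1 km
Only Location E has all residuals ≈ 0.

Location E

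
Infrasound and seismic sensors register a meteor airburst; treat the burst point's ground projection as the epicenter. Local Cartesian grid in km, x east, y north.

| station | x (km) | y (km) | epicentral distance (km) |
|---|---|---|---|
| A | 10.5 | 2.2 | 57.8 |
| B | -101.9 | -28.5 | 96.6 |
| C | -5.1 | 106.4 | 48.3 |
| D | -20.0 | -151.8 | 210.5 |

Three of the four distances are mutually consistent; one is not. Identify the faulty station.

Solve using three stations at a time. Using A, C, D (subtract circle equations pairwise → linear system) gives (x, y) ≈ (-4.2, 58.1).
Distances from that point to each station vs reported:
  A: calculated 57.8 vs reported 57.8 → residual 0.0 km
  B: calculated 130.6 vs reported 96.6 → residual 34.0 km
  C: calculated 48.3 vs reported 48.3 → residual 0.0 km
  D: calculated 210.5 vs reported 210.5 → residual 0.0 km
A, C, D are mutually consistent (residuals ≈ 0); B is off by 34.0 km.

B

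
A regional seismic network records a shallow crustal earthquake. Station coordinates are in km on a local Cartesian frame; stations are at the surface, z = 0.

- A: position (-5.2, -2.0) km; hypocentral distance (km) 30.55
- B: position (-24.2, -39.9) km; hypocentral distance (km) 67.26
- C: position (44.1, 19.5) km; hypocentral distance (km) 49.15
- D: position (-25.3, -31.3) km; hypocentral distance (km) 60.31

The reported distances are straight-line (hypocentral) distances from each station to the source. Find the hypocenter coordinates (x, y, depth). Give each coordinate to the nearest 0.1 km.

(-0.1, 19.1, 21.5)

Each station gives a sphere (x−x_i)² + (y−y_i)² + z² = d_i² (stations at z=0).
Subtracting the A sphere from B and C: z² cancels, leaving linear equations in x and y:
-38.0 x − 75.8 y = -1444.00
98.6 x + 43.0 y = 811.60
Solving: x ≈ -0.098, y ≈ 19.099 km (keep extra digits for the depth step; rounded: -0.1, 19.1).
Then from the A sphere: z² = 30.55² − (x + 5.2)² − (y + 2.0)² with x = -0.098, y = 19.099, so z ≈ 21.497 ≈ 21.5 km.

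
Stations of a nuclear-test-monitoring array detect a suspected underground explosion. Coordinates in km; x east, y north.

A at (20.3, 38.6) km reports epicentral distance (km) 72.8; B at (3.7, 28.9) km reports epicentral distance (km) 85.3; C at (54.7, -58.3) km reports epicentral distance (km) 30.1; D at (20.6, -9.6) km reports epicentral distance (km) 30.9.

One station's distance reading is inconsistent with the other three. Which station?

Solve using three stations at a time. Using A, C, D (subtract circle equations pairwise → linear system) gives (x, y) ≈ (43.4, -30.4).
Distances from that point to each station vs reported:
  A: calculated 72.8 vs reported 72.8 → residual 0.0 km
  B: calculated 71.4 vs reported 85.3 → residual 13.9 km
  C: calculated 30.1 vs reported 30.1 → residual 0.0 km
  D: calculated 30.9 vs reported 30.9 → residual 0.0 km
A, C, D are mutually consistent (residuals ≈ 0); B is off by 13.9 km.

B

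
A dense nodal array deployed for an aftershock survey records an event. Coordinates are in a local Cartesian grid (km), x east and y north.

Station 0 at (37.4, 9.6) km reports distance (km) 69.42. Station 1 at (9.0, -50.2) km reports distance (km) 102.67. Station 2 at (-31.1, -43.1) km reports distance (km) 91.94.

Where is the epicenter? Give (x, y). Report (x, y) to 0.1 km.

Circle about each station: (x − 37.4)² + (y − 9.6)² = 69.42²; (x − 9.0)² + (y + 50.2)² = 102.67²; (x + 31.1)² + (y + 43.1)² = 91.94².
Subtracting the Station 0 equation from the Station 1 and Station 2 equations removes the quadratic terms:
-56.8 x − 119.6 y = -4611.87
-137.0 x − 105.4 y = -2299.93
Solving the 2×2 system: x ≈ -20.3, y ≈ 48.2 km.

-20.3 km east, 48.2 km north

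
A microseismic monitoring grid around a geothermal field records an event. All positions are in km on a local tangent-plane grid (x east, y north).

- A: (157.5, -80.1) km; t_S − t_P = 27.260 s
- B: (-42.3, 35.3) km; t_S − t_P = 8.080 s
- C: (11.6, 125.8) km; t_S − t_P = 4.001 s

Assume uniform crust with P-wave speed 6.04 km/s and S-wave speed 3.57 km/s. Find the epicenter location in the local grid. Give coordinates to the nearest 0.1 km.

Distance from S−P lag: d = Δt · v_P v_S / (v_P − v_S) = Δt · (6.04·3.57)/(6.04−3.57) ≈ 8.7299·Δt.
So d_A = 237.98, d_B = 70.54, d_C = 34.93 km.
Circle about each station: (x − 157.5)² + (y + 80.1)² = 237.98²; (x + 42.3)² + (y − 35.3)² = 70.54²; (x − 11.6)² + (y − 125.8)² = 34.93².
Subtracting pairs of circle equations eliminates x²+y² and gives linear equations (the radical axes):
-399.6 x + 230.8 y = 23471.71
-291.8 x + 411.8 y = 40152.32
Solving the 2×2 system: x ≈ -4.1, y ≈ 94.6 km.
Check against A (with the unrounded x, y): √((x − 157.5)²+(y + 80.1)²) = 237.98 ≈ 237.98 km. ✓

x ≈ -4.1 km, y ≈ 94.6 km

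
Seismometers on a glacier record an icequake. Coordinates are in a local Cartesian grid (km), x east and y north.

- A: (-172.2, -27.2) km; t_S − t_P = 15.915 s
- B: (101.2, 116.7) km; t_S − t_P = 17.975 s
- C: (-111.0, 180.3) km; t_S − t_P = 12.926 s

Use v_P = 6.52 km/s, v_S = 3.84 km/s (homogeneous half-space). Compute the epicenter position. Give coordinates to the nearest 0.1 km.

Distance from S−P lag: d = Δt · v_P v_S / (v_P − v_S) = Δt · (6.52·3.84)/(6.52−3.84) ≈ 9.3421·Δt.
So d_A = 148.68, d_B = 167.92, d_C = 120.76 km.
Circle about each station: (x + 172.2)² + (y + 27.2)² = 148.68²; (x − 101.2)² + (y − 116.7)² = 167.92²; (x + 111.0)² + (y − 180.3)² = 120.76².
Subtracting pairs of circle equations eliminates x²+y² and gives linear equations (the radical axes):
546.8 x + 287.8 y = -12623.73
122.4 x + 415.0 y = 21959.17
Solving the 2×2 system: x ≈ -60.3, y ≈ 70.7 km.

x ≈ -60.3 km, y ≈ 70.7 km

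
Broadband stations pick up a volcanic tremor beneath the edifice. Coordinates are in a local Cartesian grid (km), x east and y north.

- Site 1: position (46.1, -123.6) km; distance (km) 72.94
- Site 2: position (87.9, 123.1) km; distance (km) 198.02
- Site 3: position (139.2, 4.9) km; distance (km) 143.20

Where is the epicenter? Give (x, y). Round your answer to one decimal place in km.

Circle about each station: (x − 46.1)² + (y + 123.6)² = 72.94²; (x − 87.9)² + (y − 123.1)² = 198.02²; (x − 139.2)² + (y − 4.9)² = 143.20².
Subtracting pairs of circle equations eliminates x²+y² and gives linear equations (the radical axes):
83.6 x + 493.4 y = -28413.83
186.2 x + 257.0 y = -13187.52
Solving the 2×2 system: x ≈ 11.3, y ≈ -59.5 km.

x ≈ 11.3 km, y ≈ -59.5 km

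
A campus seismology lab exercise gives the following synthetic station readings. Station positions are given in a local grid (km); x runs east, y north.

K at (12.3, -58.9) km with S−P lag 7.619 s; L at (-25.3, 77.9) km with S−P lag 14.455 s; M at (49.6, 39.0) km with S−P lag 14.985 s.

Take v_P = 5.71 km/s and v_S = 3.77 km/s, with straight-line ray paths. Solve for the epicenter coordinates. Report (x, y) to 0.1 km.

Distance from S−P lag: d = Δt · v_P v_S / (v_P − v_S) = Δt · (5.71·3.77)/(5.71−3.77) ≈ 11.0962·Δt.
So d_K = 84.54, d_L = 160.40, d_M = 166.28 km.
Circle about each station: (x − 12.3)² + (y + 58.9)² = 84.54²; (x + 25.3)² + (y − 77.9)² = 160.40²; (x − 49.6)² + (y − 39.0)² = 166.28².
Subtracting the K equation from the L and M equations removes the quadratic terms:
-75.2 x + 273.6 y = -15493.15
74.6 x + 195.8 y = -20141.37
Solving the 2×2 system: x ≈ -70.5, y ≈ -76.0 km.
Check against K (with the unrounded x, y): √((x − 12.3)²+(y + 58.9)²) = 84.55 ≈ 84.54 km. ✓

(-70.5, -76.0)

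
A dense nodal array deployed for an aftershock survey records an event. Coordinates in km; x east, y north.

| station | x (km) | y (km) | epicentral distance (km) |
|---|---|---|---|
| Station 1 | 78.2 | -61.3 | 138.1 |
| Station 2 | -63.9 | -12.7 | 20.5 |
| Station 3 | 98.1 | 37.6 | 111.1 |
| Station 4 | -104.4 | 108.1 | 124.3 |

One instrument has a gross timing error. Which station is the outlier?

Solve using three stations at a time. Using Station 1, Station 2, Station 4 (subtract circle equations pairwise → linear system) gives (x, y) ≈ (-46.5, -1.9).
Distances from that point to each station vs reported:
  Station 1: calculated 138.1 vs reported 138.1 → residual 0.0 km
  Station 2: calculated 20.5 vs reported 20.5 → residual 0.0 km
  Station 3: calculated 149.9 vs reported 111.1 → residual 38.8 km
  Station 4: calculated 124.3 vs reported 124.3 → residual 0.0 km
Station 1, Station 2, Station 4 are mutually consistent (residuals ≈ 0); Station 3 is off by 38.8 km.

Station 3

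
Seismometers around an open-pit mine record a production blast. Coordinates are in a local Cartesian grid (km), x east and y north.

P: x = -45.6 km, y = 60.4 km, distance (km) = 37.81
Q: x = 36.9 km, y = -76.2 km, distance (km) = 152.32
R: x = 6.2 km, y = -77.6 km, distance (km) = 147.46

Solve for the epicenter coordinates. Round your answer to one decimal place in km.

x ≈ -8.8 km, y ≈ 69.1 km

Circle about each station: (x + 45.6)² + (y − 60.4)² = 37.81²; (x − 36.9)² + (y + 76.2)² = 152.32²; (x − 6.2)² + (y + 77.6)² = 147.46².
Subtracting the P equation from the Q and R equations removes the quadratic terms:
165.0 x − 273.2 y = -20331.26
103.6 x − 276.0 y = -19982.18
Solving the 2×2 system: x ≈ -8.8, y ≈ 69.1 km.
Check against P (with the unrounded x, y): √((x + 45.6)²+(y − 60.4)²) = 37.78 ≈ 37.81 km. ✓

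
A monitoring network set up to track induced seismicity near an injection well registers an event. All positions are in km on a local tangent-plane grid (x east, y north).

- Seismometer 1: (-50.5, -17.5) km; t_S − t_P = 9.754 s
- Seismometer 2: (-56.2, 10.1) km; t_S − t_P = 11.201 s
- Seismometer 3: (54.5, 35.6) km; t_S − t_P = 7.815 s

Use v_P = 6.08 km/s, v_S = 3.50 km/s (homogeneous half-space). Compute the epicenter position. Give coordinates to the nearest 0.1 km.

(29.7, -23.9)

Distance from S−P lag: d = Δt · v_P v_S / (v_P − v_S) = Δt · (6.08·3.50)/(6.08−3.50) ≈ 8.2481·Δt.
So d_Seismometer 1 = 80.45, d_Seismometer 2 = 92.39, d_Seismometer 3 = 64.46 km.
Circle about each station: (x + 50.5)² + (y + 17.5)² = 80.45²; (x + 56.2)² + (y − 10.1)² = 92.39²; (x − 54.5)² + (y − 35.6)² = 64.46².
Subtracting the Seismometer 1 equation from the Seismometer 2 and Seismometer 3 equations removes the quadratic terms:
-11.4 x + 55.2 y = -1659.76
210.0 x + 106.2 y = 3698.22
Solving the 2×2 system: x ≈ 29.7, y ≈ -23.9 km.
Check against Seismometer 1 (with the unrounded x, y): √((x + 50.5)²+(y + 17.5)²) = 80.47 ≈ 80.45 km. ✓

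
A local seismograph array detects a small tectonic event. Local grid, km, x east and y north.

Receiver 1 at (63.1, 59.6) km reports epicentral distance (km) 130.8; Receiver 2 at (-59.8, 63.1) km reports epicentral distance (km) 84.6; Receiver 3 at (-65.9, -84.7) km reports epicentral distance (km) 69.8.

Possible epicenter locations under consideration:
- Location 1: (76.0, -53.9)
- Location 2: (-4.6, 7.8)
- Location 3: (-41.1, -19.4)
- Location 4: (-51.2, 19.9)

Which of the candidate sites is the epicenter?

Location 3

For each candidate, compare |candidate − station| to the reported distance:
Location 1: residuals Receiver 1 16.6, Receiver 2 94.7, Receiver 3 75.4 → max 94.7 km
Location 2: residuals Receiver 1 45.6, Receiver 2 6.5, Receiver 3 41.2 → max 45.6 km
Location 3: residuals Receiver 1 0.0, Receiver 2 0.0, Receiver 3 0.1 → max 0.1 km
Location 4: residuals Receiver 1 9.8, Receiver 2 40.6, Receiver 3 35.8 → max 40.6 km
Only Location 3 has all residuals ≈ 0.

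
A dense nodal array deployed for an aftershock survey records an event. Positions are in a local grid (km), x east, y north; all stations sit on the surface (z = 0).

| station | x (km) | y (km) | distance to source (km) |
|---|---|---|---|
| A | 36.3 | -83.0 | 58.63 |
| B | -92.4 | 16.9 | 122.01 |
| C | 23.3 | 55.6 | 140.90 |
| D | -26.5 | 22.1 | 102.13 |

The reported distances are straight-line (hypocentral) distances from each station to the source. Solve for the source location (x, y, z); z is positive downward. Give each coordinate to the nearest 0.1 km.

Each station gives a sphere (x−x_i)² + (y−y_i)² + z² = d_i² (stations at z=0).
Subtracting the A sphere from B and C: z² cancels, leaving linear equations in x and y:
-257.4 x + 199.8 y = -10832.28
-26.0 x + 277.2 y = -20987.77
Solving: x ≈ -17.997, y ≈ -77.402 km (keep extra digits for the depth step; rounded: -18.0, -77.4).
Then from the A sphere: z² = 58.63² − (x − 36.3)² − (y + 83.0)² with x = -17.997, y = -77.402, so z ≈ 21.400 ≈ 21.4 km.

(-18.0, -77.4, 21.4)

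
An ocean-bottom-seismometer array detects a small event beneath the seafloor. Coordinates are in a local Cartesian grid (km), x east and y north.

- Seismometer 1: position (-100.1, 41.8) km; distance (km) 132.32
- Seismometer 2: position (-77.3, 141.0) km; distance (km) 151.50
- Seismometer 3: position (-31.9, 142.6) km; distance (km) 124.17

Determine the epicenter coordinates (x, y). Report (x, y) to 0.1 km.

Circle about each station: (x + 100.1)² + (y − 41.8)² = 132.32²; (x + 77.3)² + (y − 141.0)² = 151.50²; (x + 31.9)² + (y − 142.6)² = 124.17².
Subtracting pairs of circle equations eliminates x²+y² and gives linear equations (the radical axes):
45.6 x + 198.4 y = 8645.37
136.4 x + 201.6 y = 11675.51
Solving the 2×2 system: x ≈ 32.1, y ≈ 36.2 km.
Check against Seismometer 1 (with the unrounded x, y): √((x + 100.1)²+(y − 41.8)²) = 132.31 ≈ 132.32 km. ✓

32.1 km east, 36.2 km north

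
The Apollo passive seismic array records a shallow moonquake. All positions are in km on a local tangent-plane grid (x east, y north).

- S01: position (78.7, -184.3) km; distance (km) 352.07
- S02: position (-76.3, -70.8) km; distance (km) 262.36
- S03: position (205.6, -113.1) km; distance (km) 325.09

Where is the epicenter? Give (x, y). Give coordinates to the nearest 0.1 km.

(37.9, 165.4)

Circle about each station: (x − 78.7)² + (y + 184.3)² = 352.07²; (x + 76.3)² + (y + 70.8)² = 262.36²; (x − 205.6)² + (y + 113.1)² = 325.09².
Subtracting the S01 equation from the S02 and S03 equations removes the quadratic terms:
-310.0 x + 227.0 y = 25794.67
253.8 x + 142.4 y = 33172.57
Solving the 2×2 system: x ≈ 37.9, y ≈ 165.4 km.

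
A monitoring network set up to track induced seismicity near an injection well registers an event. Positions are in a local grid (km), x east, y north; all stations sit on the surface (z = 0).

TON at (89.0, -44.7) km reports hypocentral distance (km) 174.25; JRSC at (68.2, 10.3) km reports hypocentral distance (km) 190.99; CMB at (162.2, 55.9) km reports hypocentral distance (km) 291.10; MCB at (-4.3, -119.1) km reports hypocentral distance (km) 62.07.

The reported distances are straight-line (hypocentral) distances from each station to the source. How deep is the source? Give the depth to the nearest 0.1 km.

Each station gives a sphere (x−x_i)² + (y−y_i)² + z² = d_i² (stations at z=0).
Subtracting the TON sphere from JRSC and CMB: z² cancels, leaving linear equations in x and y:
-41.6 x + 110.0 y = -11275.88
146.4 x + 201.2 y = -34861.59
Solving: x ≈ -63.989, y ≈ -126.708 km (keep extra digits for the depth step; rounded: -64.0, -126.7).
Then from the TON sphere: z² = 174.25² − (x − 89.0)² − (y + 44.7)² with x = -63.989, y = -126.708, so z ≈ 15.235 ≈ 15.2 km.
Check against MCB (with the unrounded solution): distance 62.07 ≈ 62.07 km. ✓

z ≈ 15.2 km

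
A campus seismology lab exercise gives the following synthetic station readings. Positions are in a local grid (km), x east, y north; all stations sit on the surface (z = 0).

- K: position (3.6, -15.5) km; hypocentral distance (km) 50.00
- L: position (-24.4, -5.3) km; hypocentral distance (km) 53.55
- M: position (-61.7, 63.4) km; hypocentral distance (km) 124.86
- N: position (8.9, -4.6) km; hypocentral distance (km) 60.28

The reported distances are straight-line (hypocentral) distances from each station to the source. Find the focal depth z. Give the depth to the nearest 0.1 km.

28.7 km

Each station gives a sphere (x−x_i)² + (y−y_i)² + z² = d_i² (stations at z=0).
Subtracting the K sphere from L and M: z² cancels, leaving linear equations in x and y:
-56.0 x + 20.4 y = 2.64
-130.6 x + 157.8 y = -5516.78
Solving: x ≈ -18.300, y ≈ -50.106 km (keep extra digits for the depth step; rounded: -18.3, -50.1).
Then from the K sphere: z² = 50.00² − (x − 3.6)² − (y + 15.5)² with x = -18.300, y = -50.106, so z ≈ 28.685 ≈ 28.7 km.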